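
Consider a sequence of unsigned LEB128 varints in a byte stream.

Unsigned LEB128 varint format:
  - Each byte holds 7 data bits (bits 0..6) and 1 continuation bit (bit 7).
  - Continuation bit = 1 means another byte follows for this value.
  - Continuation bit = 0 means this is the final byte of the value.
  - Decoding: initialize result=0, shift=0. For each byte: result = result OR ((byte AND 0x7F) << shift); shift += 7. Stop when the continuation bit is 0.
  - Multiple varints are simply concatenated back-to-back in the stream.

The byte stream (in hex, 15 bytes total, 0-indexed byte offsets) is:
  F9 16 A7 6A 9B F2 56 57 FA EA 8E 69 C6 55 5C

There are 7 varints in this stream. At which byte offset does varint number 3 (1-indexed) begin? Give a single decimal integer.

Answer: 4

Derivation:
  byte[0]=0xF9 cont=1 payload=0x79=121: acc |= 121<<0 -> acc=121 shift=7
  byte[1]=0x16 cont=0 payload=0x16=22: acc |= 22<<7 -> acc=2937 shift=14 [end]
Varint 1: bytes[0:2] = F9 16 -> value 2937 (2 byte(s))
  byte[2]=0xA7 cont=1 payload=0x27=39: acc |= 39<<0 -> acc=39 shift=7
  byte[3]=0x6A cont=0 payload=0x6A=106: acc |= 106<<7 -> acc=13607 shift=14 [end]
Varint 2: bytes[2:4] = A7 6A -> value 13607 (2 byte(s))
  byte[4]=0x9B cont=1 payload=0x1B=27: acc |= 27<<0 -> acc=27 shift=7
  byte[5]=0xF2 cont=1 payload=0x72=114: acc |= 114<<7 -> acc=14619 shift=14
  byte[6]=0x56 cont=0 payload=0x56=86: acc |= 86<<14 -> acc=1423643 shift=21 [end]
Varint 3: bytes[4:7] = 9B F2 56 -> value 1423643 (3 byte(s))
  byte[7]=0x57 cont=0 payload=0x57=87: acc |= 87<<0 -> acc=87 shift=7 [end]
Varint 4: bytes[7:8] = 57 -> value 87 (1 byte(s))
  byte[8]=0xFA cont=1 payload=0x7A=122: acc |= 122<<0 -> acc=122 shift=7
  byte[9]=0xEA cont=1 payload=0x6A=106: acc |= 106<<7 -> acc=13690 shift=14
  byte[10]=0x8E cont=1 payload=0x0E=14: acc |= 14<<14 -> acc=243066 shift=21
  byte[11]=0x69 cont=0 payload=0x69=105: acc |= 105<<21 -> acc=220444026 shift=28 [end]
Varint 5: bytes[8:12] = FA EA 8E 69 -> value 220444026 (4 byte(s))
  byte[12]=0xC6 cont=1 payload=0x46=70: acc |= 70<<0 -> acc=70 shift=7
  byte[13]=0x55 cont=0 payload=0x55=85: acc |= 85<<7 -> acc=10950 shift=14 [end]
Varint 6: bytes[12:14] = C6 55 -> value 10950 (2 byte(s))
  byte[14]=0x5C cont=0 payload=0x5C=92: acc |= 92<<0 -> acc=92 shift=7 [end]
Varint 7: bytes[14:15] = 5C -> value 92 (1 byte(s))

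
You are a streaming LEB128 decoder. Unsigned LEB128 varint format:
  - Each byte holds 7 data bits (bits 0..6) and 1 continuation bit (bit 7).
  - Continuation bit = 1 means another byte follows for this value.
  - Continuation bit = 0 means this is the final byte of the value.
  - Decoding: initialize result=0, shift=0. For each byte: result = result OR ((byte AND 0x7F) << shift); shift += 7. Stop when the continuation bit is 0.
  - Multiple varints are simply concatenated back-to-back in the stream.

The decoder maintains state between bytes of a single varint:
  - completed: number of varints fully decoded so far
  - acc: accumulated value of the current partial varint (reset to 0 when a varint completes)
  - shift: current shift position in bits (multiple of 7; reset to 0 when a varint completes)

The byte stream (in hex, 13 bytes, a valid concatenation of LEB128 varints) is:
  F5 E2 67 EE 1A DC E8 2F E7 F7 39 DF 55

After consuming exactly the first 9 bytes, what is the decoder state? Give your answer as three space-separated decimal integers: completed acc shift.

byte[0]=0xF5 cont=1 payload=0x75: acc |= 117<<0 -> completed=0 acc=117 shift=7
byte[1]=0xE2 cont=1 payload=0x62: acc |= 98<<7 -> completed=0 acc=12661 shift=14
byte[2]=0x67 cont=0 payload=0x67: varint #1 complete (value=1700213); reset -> completed=1 acc=0 shift=0
byte[3]=0xEE cont=1 payload=0x6E: acc |= 110<<0 -> completed=1 acc=110 shift=7
byte[4]=0x1A cont=0 payload=0x1A: varint #2 complete (value=3438); reset -> completed=2 acc=0 shift=0
byte[5]=0xDC cont=1 payload=0x5C: acc |= 92<<0 -> completed=2 acc=92 shift=7
byte[6]=0xE8 cont=1 payload=0x68: acc |= 104<<7 -> completed=2 acc=13404 shift=14
byte[7]=0x2F cont=0 payload=0x2F: varint #3 complete (value=783452); reset -> completed=3 acc=0 shift=0
byte[8]=0xE7 cont=1 payload=0x67: acc |= 103<<0 -> completed=3 acc=103 shift=7

Answer: 3 103 7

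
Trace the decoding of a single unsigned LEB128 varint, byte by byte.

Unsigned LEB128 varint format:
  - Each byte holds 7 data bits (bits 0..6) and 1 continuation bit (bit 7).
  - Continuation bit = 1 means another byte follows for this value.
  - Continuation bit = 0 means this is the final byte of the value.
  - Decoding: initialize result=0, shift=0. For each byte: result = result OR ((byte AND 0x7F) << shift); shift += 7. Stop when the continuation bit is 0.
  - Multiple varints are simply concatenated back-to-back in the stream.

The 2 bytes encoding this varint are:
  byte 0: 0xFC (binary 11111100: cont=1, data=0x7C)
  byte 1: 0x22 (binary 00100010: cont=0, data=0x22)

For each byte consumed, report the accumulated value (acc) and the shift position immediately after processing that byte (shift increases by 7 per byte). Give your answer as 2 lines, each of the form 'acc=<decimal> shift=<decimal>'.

byte 0=0xFC: payload=0x7C=124, contrib = 124<<0 = 124; acc -> 124, shift -> 7
byte 1=0x22: payload=0x22=34, contrib = 34<<7 = 4352; acc -> 4476, shift -> 14

Answer: acc=124 shift=7
acc=4476 shift=14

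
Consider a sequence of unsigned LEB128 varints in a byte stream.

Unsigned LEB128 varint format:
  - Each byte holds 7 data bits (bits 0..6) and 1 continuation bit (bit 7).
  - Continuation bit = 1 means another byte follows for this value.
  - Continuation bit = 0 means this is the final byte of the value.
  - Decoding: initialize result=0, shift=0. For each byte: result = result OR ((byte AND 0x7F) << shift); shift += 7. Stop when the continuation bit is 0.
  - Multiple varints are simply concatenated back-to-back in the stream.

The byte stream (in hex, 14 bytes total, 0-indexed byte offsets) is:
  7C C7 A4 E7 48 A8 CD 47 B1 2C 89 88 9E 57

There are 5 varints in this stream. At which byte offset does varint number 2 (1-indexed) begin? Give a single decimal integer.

Answer: 1

Derivation:
  byte[0]=0x7C cont=0 payload=0x7C=124: acc |= 124<<0 -> acc=124 shift=7 [end]
Varint 1: bytes[0:1] = 7C -> value 124 (1 byte(s))
  byte[1]=0xC7 cont=1 payload=0x47=71: acc |= 71<<0 -> acc=71 shift=7
  byte[2]=0xA4 cont=1 payload=0x24=36: acc |= 36<<7 -> acc=4679 shift=14
  byte[3]=0xE7 cont=1 payload=0x67=103: acc |= 103<<14 -> acc=1692231 shift=21
  byte[4]=0x48 cont=0 payload=0x48=72: acc |= 72<<21 -> acc=152687175 shift=28 [end]
Varint 2: bytes[1:5] = C7 A4 E7 48 -> value 152687175 (4 byte(s))
  byte[5]=0xA8 cont=1 payload=0x28=40: acc |= 40<<0 -> acc=40 shift=7
  byte[6]=0xCD cont=1 payload=0x4D=77: acc |= 77<<7 -> acc=9896 shift=14
  byte[7]=0x47 cont=0 payload=0x47=71: acc |= 71<<14 -> acc=1173160 shift=21 [end]
Varint 3: bytes[5:8] = A8 CD 47 -> value 1173160 (3 byte(s))
  byte[8]=0xB1 cont=1 payload=0x31=49: acc |= 49<<0 -> acc=49 shift=7
  byte[9]=0x2C cont=0 payload=0x2C=44: acc |= 44<<7 -> acc=5681 shift=14 [end]
Varint 4: bytes[8:10] = B1 2C -> value 5681 (2 byte(s))
  byte[10]=0x89 cont=1 payload=0x09=9: acc |= 9<<0 -> acc=9 shift=7
  byte[11]=0x88 cont=1 payload=0x08=8: acc |= 8<<7 -> acc=1033 shift=14
  byte[12]=0x9E cont=1 payload=0x1E=30: acc |= 30<<14 -> acc=492553 shift=21
  byte[13]=0x57 cont=0 payload=0x57=87: acc |= 87<<21 -> acc=182944777 shift=28 [end]
Varint 5: bytes[10:14] = 89 88 9E 57 -> value 182944777 (4 byte(s))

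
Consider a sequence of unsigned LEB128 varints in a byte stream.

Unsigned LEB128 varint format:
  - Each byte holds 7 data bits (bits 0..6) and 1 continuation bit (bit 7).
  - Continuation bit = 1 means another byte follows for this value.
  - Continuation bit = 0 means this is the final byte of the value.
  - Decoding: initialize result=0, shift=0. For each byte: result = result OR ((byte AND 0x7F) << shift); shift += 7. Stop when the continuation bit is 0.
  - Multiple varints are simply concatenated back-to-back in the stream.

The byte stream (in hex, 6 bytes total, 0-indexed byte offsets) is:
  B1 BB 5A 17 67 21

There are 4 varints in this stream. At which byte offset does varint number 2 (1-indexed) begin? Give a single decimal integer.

Answer: 3

Derivation:
  byte[0]=0xB1 cont=1 payload=0x31=49: acc |= 49<<0 -> acc=49 shift=7
  byte[1]=0xBB cont=1 payload=0x3B=59: acc |= 59<<7 -> acc=7601 shift=14
  byte[2]=0x5A cont=0 payload=0x5A=90: acc |= 90<<14 -> acc=1482161 shift=21 [end]
Varint 1: bytes[0:3] = B1 BB 5A -> value 1482161 (3 byte(s))
  byte[3]=0x17 cont=0 payload=0x17=23: acc |= 23<<0 -> acc=23 shift=7 [end]
Varint 2: bytes[3:4] = 17 -> value 23 (1 byte(s))
  byte[4]=0x67 cont=0 payload=0x67=103: acc |= 103<<0 -> acc=103 shift=7 [end]
Varint 3: bytes[4:5] = 67 -> value 103 (1 byte(s))
  byte[5]=0x21 cont=0 payload=0x21=33: acc |= 33<<0 -> acc=33 shift=7 [end]
Varint 4: bytes[5:6] = 21 -> value 33 (1 byte(s))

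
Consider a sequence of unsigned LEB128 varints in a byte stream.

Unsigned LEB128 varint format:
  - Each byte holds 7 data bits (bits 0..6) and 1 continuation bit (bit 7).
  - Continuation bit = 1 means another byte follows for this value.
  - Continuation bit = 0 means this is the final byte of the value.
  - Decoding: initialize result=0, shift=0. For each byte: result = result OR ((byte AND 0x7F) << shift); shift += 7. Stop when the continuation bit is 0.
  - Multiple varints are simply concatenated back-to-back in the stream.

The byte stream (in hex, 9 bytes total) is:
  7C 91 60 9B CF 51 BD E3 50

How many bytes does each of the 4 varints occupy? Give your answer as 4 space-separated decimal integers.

Answer: 1 2 3 3

Derivation:
  byte[0]=0x7C cont=0 payload=0x7C=124: acc |= 124<<0 -> acc=124 shift=7 [end]
Varint 1: bytes[0:1] = 7C -> value 124 (1 byte(s))
  byte[1]=0x91 cont=1 payload=0x11=17: acc |= 17<<0 -> acc=17 shift=7
  byte[2]=0x60 cont=0 payload=0x60=96: acc |= 96<<7 -> acc=12305 shift=14 [end]
Varint 2: bytes[1:3] = 91 60 -> value 12305 (2 byte(s))
  byte[3]=0x9B cont=1 payload=0x1B=27: acc |= 27<<0 -> acc=27 shift=7
  byte[4]=0xCF cont=1 payload=0x4F=79: acc |= 79<<7 -> acc=10139 shift=14
  byte[5]=0x51 cont=0 payload=0x51=81: acc |= 81<<14 -> acc=1337243 shift=21 [end]
Varint 3: bytes[3:6] = 9B CF 51 -> value 1337243 (3 byte(s))
  byte[6]=0xBD cont=1 payload=0x3D=61: acc |= 61<<0 -> acc=61 shift=7
  byte[7]=0xE3 cont=1 payload=0x63=99: acc |= 99<<7 -> acc=12733 shift=14
  byte[8]=0x50 cont=0 payload=0x50=80: acc |= 80<<14 -> acc=1323453 shift=21 [end]
Varint 4: bytes[6:9] = BD E3 50 -> value 1323453 (3 byte(s))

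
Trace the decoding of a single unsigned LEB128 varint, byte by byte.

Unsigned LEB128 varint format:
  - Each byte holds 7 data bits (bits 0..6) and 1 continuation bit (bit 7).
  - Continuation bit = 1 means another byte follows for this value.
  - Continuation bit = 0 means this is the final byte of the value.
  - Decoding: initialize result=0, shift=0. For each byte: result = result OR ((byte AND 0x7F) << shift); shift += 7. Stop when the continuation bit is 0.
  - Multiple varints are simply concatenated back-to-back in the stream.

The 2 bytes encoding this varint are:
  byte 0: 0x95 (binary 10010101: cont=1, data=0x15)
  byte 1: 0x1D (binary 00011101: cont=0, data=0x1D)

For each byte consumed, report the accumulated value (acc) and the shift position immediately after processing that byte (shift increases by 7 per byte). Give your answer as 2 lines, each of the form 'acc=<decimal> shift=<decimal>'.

Answer: acc=21 shift=7
acc=3733 shift=14

Derivation:
byte 0=0x95: payload=0x15=21, contrib = 21<<0 = 21; acc -> 21, shift -> 7
byte 1=0x1D: payload=0x1D=29, contrib = 29<<7 = 3712; acc -> 3733, shift -> 14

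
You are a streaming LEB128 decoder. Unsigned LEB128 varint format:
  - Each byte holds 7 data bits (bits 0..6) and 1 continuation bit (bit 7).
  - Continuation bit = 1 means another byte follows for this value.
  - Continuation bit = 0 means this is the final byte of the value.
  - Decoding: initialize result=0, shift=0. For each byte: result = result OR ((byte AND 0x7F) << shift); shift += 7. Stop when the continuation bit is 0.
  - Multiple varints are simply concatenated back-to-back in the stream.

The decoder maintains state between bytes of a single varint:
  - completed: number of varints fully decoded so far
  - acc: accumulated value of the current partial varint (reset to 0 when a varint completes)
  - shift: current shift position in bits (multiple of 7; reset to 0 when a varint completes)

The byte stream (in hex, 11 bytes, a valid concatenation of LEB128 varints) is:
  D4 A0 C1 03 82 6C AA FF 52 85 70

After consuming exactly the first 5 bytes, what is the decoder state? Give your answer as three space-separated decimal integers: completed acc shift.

Answer: 1 2 7

Derivation:
byte[0]=0xD4 cont=1 payload=0x54: acc |= 84<<0 -> completed=0 acc=84 shift=7
byte[1]=0xA0 cont=1 payload=0x20: acc |= 32<<7 -> completed=0 acc=4180 shift=14
byte[2]=0xC1 cont=1 payload=0x41: acc |= 65<<14 -> completed=0 acc=1069140 shift=21
byte[3]=0x03 cont=0 payload=0x03: varint #1 complete (value=7360596); reset -> completed=1 acc=0 shift=0
byte[4]=0x82 cont=1 payload=0x02: acc |= 2<<0 -> completed=1 acc=2 shift=7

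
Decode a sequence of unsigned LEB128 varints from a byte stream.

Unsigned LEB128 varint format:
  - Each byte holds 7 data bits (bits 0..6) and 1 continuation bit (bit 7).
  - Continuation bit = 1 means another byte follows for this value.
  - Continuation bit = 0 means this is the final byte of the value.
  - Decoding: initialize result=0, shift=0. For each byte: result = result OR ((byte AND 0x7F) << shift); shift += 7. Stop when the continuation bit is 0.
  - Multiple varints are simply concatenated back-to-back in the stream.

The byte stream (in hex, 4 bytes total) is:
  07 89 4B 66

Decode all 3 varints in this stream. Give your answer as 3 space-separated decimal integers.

Answer: 7 9609 102

Derivation:
  byte[0]=0x07 cont=0 payload=0x07=7: acc |= 7<<0 -> acc=7 shift=7 [end]
Varint 1: bytes[0:1] = 07 -> value 7 (1 byte(s))
  byte[1]=0x89 cont=1 payload=0x09=9: acc |= 9<<0 -> acc=9 shift=7
  byte[2]=0x4B cont=0 payload=0x4B=75: acc |= 75<<7 -> acc=9609 shift=14 [end]
Varint 2: bytes[1:3] = 89 4B -> value 9609 (2 byte(s))
  byte[3]=0x66 cont=0 payload=0x66=102: acc |= 102<<0 -> acc=102 shift=7 [end]
Varint 3: bytes[3:4] = 66 -> value 102 (1 byte(s))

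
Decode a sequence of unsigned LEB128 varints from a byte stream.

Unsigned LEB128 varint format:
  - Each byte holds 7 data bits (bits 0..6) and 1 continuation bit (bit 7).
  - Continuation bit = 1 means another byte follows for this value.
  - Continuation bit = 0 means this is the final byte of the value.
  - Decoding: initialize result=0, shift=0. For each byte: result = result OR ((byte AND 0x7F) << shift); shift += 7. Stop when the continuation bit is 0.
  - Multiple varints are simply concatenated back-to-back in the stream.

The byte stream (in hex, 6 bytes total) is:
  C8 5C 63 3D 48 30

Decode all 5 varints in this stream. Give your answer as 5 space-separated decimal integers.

Answer: 11848 99 61 72 48

Derivation:
  byte[0]=0xC8 cont=1 payload=0x48=72: acc |= 72<<0 -> acc=72 shift=7
  byte[1]=0x5C cont=0 payload=0x5C=92: acc |= 92<<7 -> acc=11848 shift=14 [end]
Varint 1: bytes[0:2] = C8 5C -> value 11848 (2 byte(s))
  byte[2]=0x63 cont=0 payload=0x63=99: acc |= 99<<0 -> acc=99 shift=7 [end]
Varint 2: bytes[2:3] = 63 -> value 99 (1 byte(s))
  byte[3]=0x3D cont=0 payload=0x3D=61: acc |= 61<<0 -> acc=61 shift=7 [end]
Varint 3: bytes[3:4] = 3D -> value 61 (1 byte(s))
  byte[4]=0x48 cont=0 payload=0x48=72: acc |= 72<<0 -> acc=72 shift=7 [end]
Varint 4: bytes[4:5] = 48 -> value 72 (1 byte(s))
  byte[5]=0x30 cont=0 payload=0x30=48: acc |= 48<<0 -> acc=48 shift=7 [end]
Varint 5: bytes[5:6] = 30 -> value 48 (1 byte(s))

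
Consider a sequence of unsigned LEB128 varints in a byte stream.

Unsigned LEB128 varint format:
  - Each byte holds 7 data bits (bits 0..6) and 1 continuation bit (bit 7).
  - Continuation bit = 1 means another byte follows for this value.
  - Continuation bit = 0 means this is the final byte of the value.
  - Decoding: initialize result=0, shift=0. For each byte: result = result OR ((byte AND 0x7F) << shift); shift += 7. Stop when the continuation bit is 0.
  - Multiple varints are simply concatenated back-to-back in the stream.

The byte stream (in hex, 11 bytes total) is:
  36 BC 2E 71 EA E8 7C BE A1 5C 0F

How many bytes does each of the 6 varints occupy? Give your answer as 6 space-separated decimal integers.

  byte[0]=0x36 cont=0 payload=0x36=54: acc |= 54<<0 -> acc=54 shift=7 [end]
Varint 1: bytes[0:1] = 36 -> value 54 (1 byte(s))
  byte[1]=0xBC cont=1 payload=0x3C=60: acc |= 60<<0 -> acc=60 shift=7
  byte[2]=0x2E cont=0 payload=0x2E=46: acc |= 46<<7 -> acc=5948 shift=14 [end]
Varint 2: bytes[1:3] = BC 2E -> value 5948 (2 byte(s))
  byte[3]=0x71 cont=0 payload=0x71=113: acc |= 113<<0 -> acc=113 shift=7 [end]
Varint 3: bytes[3:4] = 71 -> value 113 (1 byte(s))
  byte[4]=0xEA cont=1 payload=0x6A=106: acc |= 106<<0 -> acc=106 shift=7
  byte[5]=0xE8 cont=1 payload=0x68=104: acc |= 104<<7 -> acc=13418 shift=14
  byte[6]=0x7C cont=0 payload=0x7C=124: acc |= 124<<14 -> acc=2045034 shift=21 [end]
Varint 4: bytes[4:7] = EA E8 7C -> value 2045034 (3 byte(s))
  byte[7]=0xBE cont=1 payload=0x3E=62: acc |= 62<<0 -> acc=62 shift=7
  byte[8]=0xA1 cont=1 payload=0x21=33: acc |= 33<<7 -> acc=4286 shift=14
  byte[9]=0x5C cont=0 payload=0x5C=92: acc |= 92<<14 -> acc=1511614 shift=21 [end]
Varint 5: bytes[7:10] = BE A1 5C -> value 1511614 (3 byte(s))
  byte[10]=0x0F cont=0 payload=0x0F=15: acc |= 15<<0 -> acc=15 shift=7 [end]
Varint 6: bytes[10:11] = 0F -> value 15 (1 byte(s))

Answer: 1 2 1 3 3 1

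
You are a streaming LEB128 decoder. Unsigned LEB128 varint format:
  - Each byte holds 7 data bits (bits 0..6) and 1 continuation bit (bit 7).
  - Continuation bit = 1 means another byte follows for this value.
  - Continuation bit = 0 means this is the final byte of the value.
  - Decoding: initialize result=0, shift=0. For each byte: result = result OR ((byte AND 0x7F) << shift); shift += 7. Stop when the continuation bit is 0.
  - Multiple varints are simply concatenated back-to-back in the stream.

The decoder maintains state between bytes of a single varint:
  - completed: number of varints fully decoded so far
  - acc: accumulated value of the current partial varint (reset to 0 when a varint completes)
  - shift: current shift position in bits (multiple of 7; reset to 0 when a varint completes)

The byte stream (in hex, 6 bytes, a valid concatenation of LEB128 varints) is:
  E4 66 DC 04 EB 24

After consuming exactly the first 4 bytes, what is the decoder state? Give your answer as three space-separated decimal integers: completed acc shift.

byte[0]=0xE4 cont=1 payload=0x64: acc |= 100<<0 -> completed=0 acc=100 shift=7
byte[1]=0x66 cont=0 payload=0x66: varint #1 complete (value=13156); reset -> completed=1 acc=0 shift=0
byte[2]=0xDC cont=1 payload=0x5C: acc |= 92<<0 -> completed=1 acc=92 shift=7
byte[3]=0x04 cont=0 payload=0x04: varint #2 complete (value=604); reset -> completed=2 acc=0 shift=0

Answer: 2 0 0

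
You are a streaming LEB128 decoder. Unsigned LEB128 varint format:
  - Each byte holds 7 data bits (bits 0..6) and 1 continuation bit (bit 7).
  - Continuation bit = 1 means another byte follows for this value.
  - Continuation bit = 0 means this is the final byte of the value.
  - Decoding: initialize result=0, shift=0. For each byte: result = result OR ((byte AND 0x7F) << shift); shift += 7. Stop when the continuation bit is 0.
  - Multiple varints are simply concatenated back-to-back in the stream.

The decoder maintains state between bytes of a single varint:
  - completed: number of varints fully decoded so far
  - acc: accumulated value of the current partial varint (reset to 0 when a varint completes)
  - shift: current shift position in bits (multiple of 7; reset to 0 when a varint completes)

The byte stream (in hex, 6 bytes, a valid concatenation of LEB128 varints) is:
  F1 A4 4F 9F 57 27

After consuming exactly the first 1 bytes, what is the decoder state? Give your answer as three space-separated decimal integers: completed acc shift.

byte[0]=0xF1 cont=1 payload=0x71: acc |= 113<<0 -> completed=0 acc=113 shift=7

Answer: 0 113 7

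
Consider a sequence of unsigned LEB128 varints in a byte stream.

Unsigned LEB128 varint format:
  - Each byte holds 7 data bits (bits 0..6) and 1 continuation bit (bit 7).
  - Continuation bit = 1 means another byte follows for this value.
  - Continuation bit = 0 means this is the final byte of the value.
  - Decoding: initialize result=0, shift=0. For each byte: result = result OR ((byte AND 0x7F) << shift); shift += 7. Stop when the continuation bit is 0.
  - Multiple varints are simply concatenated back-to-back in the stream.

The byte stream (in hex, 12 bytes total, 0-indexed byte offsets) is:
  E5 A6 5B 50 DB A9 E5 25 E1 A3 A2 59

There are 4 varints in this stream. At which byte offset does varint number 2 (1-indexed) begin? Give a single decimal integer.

Answer: 3

Derivation:
  byte[0]=0xE5 cont=1 payload=0x65=101: acc |= 101<<0 -> acc=101 shift=7
  byte[1]=0xA6 cont=1 payload=0x26=38: acc |= 38<<7 -> acc=4965 shift=14
  byte[2]=0x5B cont=0 payload=0x5B=91: acc |= 91<<14 -> acc=1495909 shift=21 [end]
Varint 1: bytes[0:3] = E5 A6 5B -> value 1495909 (3 byte(s))
  byte[3]=0x50 cont=0 payload=0x50=80: acc |= 80<<0 -> acc=80 shift=7 [end]
Varint 2: bytes[3:4] = 50 -> value 80 (1 byte(s))
  byte[4]=0xDB cont=1 payload=0x5B=91: acc |= 91<<0 -> acc=91 shift=7
  byte[5]=0xA9 cont=1 payload=0x29=41: acc |= 41<<7 -> acc=5339 shift=14
  byte[6]=0xE5 cont=1 payload=0x65=101: acc |= 101<<14 -> acc=1660123 shift=21
  byte[7]=0x25 cont=0 payload=0x25=37: acc |= 37<<21 -> acc=79254747 shift=28 [end]
Varint 3: bytes[4:8] = DB A9 E5 25 -> value 79254747 (4 byte(s))
  byte[8]=0xE1 cont=1 payload=0x61=97: acc |= 97<<0 -> acc=97 shift=7
  byte[9]=0xA3 cont=1 payload=0x23=35: acc |= 35<<7 -> acc=4577 shift=14
  byte[10]=0xA2 cont=1 payload=0x22=34: acc |= 34<<14 -> acc=561633 shift=21
  byte[11]=0x59 cont=0 payload=0x59=89: acc |= 89<<21 -> acc=187208161 shift=28 [end]
Varint 4: bytes[8:12] = E1 A3 A2 59 -> value 187208161 (4 byte(s))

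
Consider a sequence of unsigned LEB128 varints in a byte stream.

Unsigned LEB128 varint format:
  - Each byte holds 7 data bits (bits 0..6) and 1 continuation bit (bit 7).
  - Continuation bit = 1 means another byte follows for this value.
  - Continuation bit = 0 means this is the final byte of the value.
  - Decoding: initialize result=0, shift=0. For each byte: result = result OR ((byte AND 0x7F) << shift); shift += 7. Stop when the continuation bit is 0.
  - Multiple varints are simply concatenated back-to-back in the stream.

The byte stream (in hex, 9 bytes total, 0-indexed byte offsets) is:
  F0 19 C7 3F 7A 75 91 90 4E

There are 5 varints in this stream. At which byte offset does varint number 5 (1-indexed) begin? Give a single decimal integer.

Answer: 6

Derivation:
  byte[0]=0xF0 cont=1 payload=0x70=112: acc |= 112<<0 -> acc=112 shift=7
  byte[1]=0x19 cont=0 payload=0x19=25: acc |= 25<<7 -> acc=3312 shift=14 [end]
Varint 1: bytes[0:2] = F0 19 -> value 3312 (2 byte(s))
  byte[2]=0xC7 cont=1 payload=0x47=71: acc |= 71<<0 -> acc=71 shift=7
  byte[3]=0x3F cont=0 payload=0x3F=63: acc |= 63<<7 -> acc=8135 shift=14 [end]
Varint 2: bytes[2:4] = C7 3F -> value 8135 (2 byte(s))
  byte[4]=0x7A cont=0 payload=0x7A=122: acc |= 122<<0 -> acc=122 shift=7 [end]
Varint 3: bytes[4:5] = 7A -> value 122 (1 byte(s))
  byte[5]=0x75 cont=0 payload=0x75=117: acc |= 117<<0 -> acc=117 shift=7 [end]
Varint 4: bytes[5:6] = 75 -> value 117 (1 byte(s))
  byte[6]=0x91 cont=1 payload=0x11=17: acc |= 17<<0 -> acc=17 shift=7
  byte[7]=0x90 cont=1 payload=0x10=16: acc |= 16<<7 -> acc=2065 shift=14
  byte[8]=0x4E cont=0 payload=0x4E=78: acc |= 78<<14 -> acc=1280017 shift=21 [end]
Varint 5: bytes[6:9] = 91 90 4E -> value 1280017 (3 byte(s))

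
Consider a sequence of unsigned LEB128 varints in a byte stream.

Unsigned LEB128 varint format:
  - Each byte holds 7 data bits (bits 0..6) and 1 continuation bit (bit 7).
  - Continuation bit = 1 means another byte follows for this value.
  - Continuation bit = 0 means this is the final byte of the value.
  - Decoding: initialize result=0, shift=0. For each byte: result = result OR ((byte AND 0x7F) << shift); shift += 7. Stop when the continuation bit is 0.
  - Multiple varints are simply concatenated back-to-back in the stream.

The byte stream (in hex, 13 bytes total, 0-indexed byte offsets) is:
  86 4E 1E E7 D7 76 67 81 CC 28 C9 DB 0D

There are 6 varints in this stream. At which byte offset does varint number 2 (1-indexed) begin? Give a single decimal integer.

  byte[0]=0x86 cont=1 payload=0x06=6: acc |= 6<<0 -> acc=6 shift=7
  byte[1]=0x4E cont=0 payload=0x4E=78: acc |= 78<<7 -> acc=9990 shift=14 [end]
Varint 1: bytes[0:2] = 86 4E -> value 9990 (2 byte(s))
  byte[2]=0x1E cont=0 payload=0x1E=30: acc |= 30<<0 -> acc=30 shift=7 [end]
Varint 2: bytes[2:3] = 1E -> value 30 (1 byte(s))
  byte[3]=0xE7 cont=1 payload=0x67=103: acc |= 103<<0 -> acc=103 shift=7
  byte[4]=0xD7 cont=1 payload=0x57=87: acc |= 87<<7 -> acc=11239 shift=14
  byte[5]=0x76 cont=0 payload=0x76=118: acc |= 118<<14 -> acc=1944551 shift=21 [end]
Varint 3: bytes[3:6] = E7 D7 76 -> value 1944551 (3 byte(s))
  byte[6]=0x67 cont=0 payload=0x67=103: acc |= 103<<0 -> acc=103 shift=7 [end]
Varint 4: bytes[6:7] = 67 -> value 103 (1 byte(s))
  byte[7]=0x81 cont=1 payload=0x01=1: acc |= 1<<0 -> acc=1 shift=7
  byte[8]=0xCC cont=1 payload=0x4C=76: acc |= 76<<7 -> acc=9729 shift=14
  byte[9]=0x28 cont=0 payload=0x28=40: acc |= 40<<14 -> acc=665089 shift=21 [end]
Varint 5: bytes[7:10] = 81 CC 28 -> value 665089 (3 byte(s))
  byte[10]=0xC9 cont=1 payload=0x49=73: acc |= 73<<0 -> acc=73 shift=7
  byte[11]=0xDB cont=1 payload=0x5B=91: acc |= 91<<7 -> acc=11721 shift=14
  byte[12]=0x0D cont=0 payload=0x0D=13: acc |= 13<<14 -> acc=224713 shift=21 [end]
Varint 6: bytes[10:13] = C9 DB 0D -> value 224713 (3 byte(s))

Answer: 2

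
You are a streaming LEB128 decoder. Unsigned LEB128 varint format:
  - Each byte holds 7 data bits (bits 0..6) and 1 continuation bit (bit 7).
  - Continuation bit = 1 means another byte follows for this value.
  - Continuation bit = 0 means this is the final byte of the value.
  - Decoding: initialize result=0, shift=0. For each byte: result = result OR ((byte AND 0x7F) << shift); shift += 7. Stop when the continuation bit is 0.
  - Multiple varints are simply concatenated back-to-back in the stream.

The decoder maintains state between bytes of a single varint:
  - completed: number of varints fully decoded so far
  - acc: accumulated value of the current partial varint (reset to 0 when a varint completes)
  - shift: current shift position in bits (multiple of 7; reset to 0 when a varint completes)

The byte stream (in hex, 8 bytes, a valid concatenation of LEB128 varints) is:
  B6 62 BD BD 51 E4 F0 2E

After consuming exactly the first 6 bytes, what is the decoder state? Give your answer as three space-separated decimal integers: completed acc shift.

byte[0]=0xB6 cont=1 payload=0x36: acc |= 54<<0 -> completed=0 acc=54 shift=7
byte[1]=0x62 cont=0 payload=0x62: varint #1 complete (value=12598); reset -> completed=1 acc=0 shift=0
byte[2]=0xBD cont=1 payload=0x3D: acc |= 61<<0 -> completed=1 acc=61 shift=7
byte[3]=0xBD cont=1 payload=0x3D: acc |= 61<<7 -> completed=1 acc=7869 shift=14
byte[4]=0x51 cont=0 payload=0x51: varint #2 complete (value=1334973); reset -> completed=2 acc=0 shift=0
byte[5]=0xE4 cont=1 payload=0x64: acc |= 100<<0 -> completed=2 acc=100 shift=7

Answer: 2 100 7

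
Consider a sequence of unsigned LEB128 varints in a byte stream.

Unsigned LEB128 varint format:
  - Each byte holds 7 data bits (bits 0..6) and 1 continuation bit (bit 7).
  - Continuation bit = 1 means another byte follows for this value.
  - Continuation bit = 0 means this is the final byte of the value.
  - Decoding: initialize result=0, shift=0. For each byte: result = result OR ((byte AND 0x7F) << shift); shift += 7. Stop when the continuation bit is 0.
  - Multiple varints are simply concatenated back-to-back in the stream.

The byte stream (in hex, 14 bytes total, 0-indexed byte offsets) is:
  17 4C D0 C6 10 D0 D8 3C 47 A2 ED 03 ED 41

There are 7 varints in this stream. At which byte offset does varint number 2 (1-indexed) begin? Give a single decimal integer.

  byte[0]=0x17 cont=0 payload=0x17=23: acc |= 23<<0 -> acc=23 shift=7 [end]
Varint 1: bytes[0:1] = 17 -> value 23 (1 byte(s))
  byte[1]=0x4C cont=0 payload=0x4C=76: acc |= 76<<0 -> acc=76 shift=7 [end]
Varint 2: bytes[1:2] = 4C -> value 76 (1 byte(s))
  byte[2]=0xD0 cont=1 payload=0x50=80: acc |= 80<<0 -> acc=80 shift=7
  byte[3]=0xC6 cont=1 payload=0x46=70: acc |= 70<<7 -> acc=9040 shift=14
  byte[4]=0x10 cont=0 payload=0x10=16: acc |= 16<<14 -> acc=271184 shift=21 [end]
Varint 3: bytes[2:5] = D0 C6 10 -> value 271184 (3 byte(s))
  byte[5]=0xD0 cont=1 payload=0x50=80: acc |= 80<<0 -> acc=80 shift=7
  byte[6]=0xD8 cont=1 payload=0x58=88: acc |= 88<<7 -> acc=11344 shift=14
  byte[7]=0x3C cont=0 payload=0x3C=60: acc |= 60<<14 -> acc=994384 shift=21 [end]
Varint 4: bytes[5:8] = D0 D8 3C -> value 994384 (3 byte(s))
  byte[8]=0x47 cont=0 payload=0x47=71: acc |= 71<<0 -> acc=71 shift=7 [end]
Varint 5: bytes[8:9] = 47 -> value 71 (1 byte(s))
  byte[9]=0xA2 cont=1 payload=0x22=34: acc |= 34<<0 -> acc=34 shift=7
  byte[10]=0xED cont=1 payload=0x6D=109: acc |= 109<<7 -> acc=13986 shift=14
  byte[11]=0x03 cont=0 payload=0x03=3: acc |= 3<<14 -> acc=63138 shift=21 [end]
Varint 6: bytes[9:12] = A2 ED 03 -> value 63138 (3 byte(s))
  byte[12]=0xED cont=1 payload=0x6D=109: acc |= 109<<0 -> acc=109 shift=7
  byte[13]=0x41 cont=0 payload=0x41=65: acc |= 65<<7 -> acc=8429 shift=14 [end]
Varint 7: bytes[12:14] = ED 41 -> value 8429 (2 byte(s))

Answer: 1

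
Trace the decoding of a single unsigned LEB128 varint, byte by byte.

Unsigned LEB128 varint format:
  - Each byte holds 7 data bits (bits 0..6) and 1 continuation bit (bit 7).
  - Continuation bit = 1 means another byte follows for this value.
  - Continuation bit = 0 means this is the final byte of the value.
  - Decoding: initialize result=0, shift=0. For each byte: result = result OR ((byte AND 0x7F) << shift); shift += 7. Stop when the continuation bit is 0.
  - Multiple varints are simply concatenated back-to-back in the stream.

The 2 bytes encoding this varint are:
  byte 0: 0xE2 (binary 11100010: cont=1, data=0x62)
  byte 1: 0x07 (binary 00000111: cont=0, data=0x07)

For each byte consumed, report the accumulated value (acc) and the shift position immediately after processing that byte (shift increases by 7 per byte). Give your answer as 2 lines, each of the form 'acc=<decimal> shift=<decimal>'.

byte 0=0xE2: payload=0x62=98, contrib = 98<<0 = 98; acc -> 98, shift -> 7
byte 1=0x07: payload=0x07=7, contrib = 7<<7 = 896; acc -> 994, shift -> 14

Answer: acc=98 shift=7
acc=994 shift=14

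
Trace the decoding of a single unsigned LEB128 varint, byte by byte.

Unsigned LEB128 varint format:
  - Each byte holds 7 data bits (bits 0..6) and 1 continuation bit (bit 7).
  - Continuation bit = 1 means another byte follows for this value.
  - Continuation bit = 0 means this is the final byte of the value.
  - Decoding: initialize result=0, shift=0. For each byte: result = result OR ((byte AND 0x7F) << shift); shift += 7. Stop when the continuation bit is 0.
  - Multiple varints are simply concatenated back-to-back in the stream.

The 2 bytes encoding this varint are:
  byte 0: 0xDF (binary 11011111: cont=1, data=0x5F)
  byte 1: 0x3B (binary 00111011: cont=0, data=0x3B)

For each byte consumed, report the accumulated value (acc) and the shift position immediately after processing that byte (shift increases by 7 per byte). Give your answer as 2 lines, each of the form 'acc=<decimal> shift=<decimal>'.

byte 0=0xDF: payload=0x5F=95, contrib = 95<<0 = 95; acc -> 95, shift -> 7
byte 1=0x3B: payload=0x3B=59, contrib = 59<<7 = 7552; acc -> 7647, shift -> 14

Answer: acc=95 shift=7
acc=7647 shift=14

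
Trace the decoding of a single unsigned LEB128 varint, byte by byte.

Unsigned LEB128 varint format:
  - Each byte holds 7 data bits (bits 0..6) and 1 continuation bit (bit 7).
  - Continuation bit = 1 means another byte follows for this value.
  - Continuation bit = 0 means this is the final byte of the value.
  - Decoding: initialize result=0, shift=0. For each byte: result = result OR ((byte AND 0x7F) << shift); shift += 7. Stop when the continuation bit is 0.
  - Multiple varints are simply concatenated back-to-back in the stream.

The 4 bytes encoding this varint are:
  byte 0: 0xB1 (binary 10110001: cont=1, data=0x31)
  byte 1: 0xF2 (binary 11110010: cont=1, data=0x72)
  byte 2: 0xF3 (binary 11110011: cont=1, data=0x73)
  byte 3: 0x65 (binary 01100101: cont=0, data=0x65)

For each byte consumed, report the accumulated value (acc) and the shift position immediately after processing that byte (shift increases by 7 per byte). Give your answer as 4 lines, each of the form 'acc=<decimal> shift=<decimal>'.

Answer: acc=49 shift=7
acc=14641 shift=14
acc=1898801 shift=21
acc=213711153 shift=28

Derivation:
byte 0=0xB1: payload=0x31=49, contrib = 49<<0 = 49; acc -> 49, shift -> 7
byte 1=0xF2: payload=0x72=114, contrib = 114<<7 = 14592; acc -> 14641, shift -> 14
byte 2=0xF3: payload=0x73=115, contrib = 115<<14 = 1884160; acc -> 1898801, shift -> 21
byte 3=0x65: payload=0x65=101, contrib = 101<<21 = 211812352; acc -> 213711153, shift -> 28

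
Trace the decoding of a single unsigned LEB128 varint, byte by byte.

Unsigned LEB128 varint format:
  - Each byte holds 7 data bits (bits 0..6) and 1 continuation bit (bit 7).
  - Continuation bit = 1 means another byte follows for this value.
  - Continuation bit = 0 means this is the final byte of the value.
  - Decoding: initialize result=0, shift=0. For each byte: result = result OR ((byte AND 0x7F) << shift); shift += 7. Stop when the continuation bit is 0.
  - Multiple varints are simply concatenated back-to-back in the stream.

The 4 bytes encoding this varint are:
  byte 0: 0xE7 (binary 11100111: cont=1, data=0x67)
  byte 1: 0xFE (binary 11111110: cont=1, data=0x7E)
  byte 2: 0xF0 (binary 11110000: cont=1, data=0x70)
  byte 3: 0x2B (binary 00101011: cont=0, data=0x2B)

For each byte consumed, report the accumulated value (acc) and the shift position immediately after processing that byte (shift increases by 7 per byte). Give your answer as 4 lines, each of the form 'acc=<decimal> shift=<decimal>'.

Answer: acc=103 shift=7
acc=16231 shift=14
acc=1851239 shift=21
acc=92028775 shift=28

Derivation:
byte 0=0xE7: payload=0x67=103, contrib = 103<<0 = 103; acc -> 103, shift -> 7
byte 1=0xFE: payload=0x7E=126, contrib = 126<<7 = 16128; acc -> 16231, shift -> 14
byte 2=0xF0: payload=0x70=112, contrib = 112<<14 = 1835008; acc -> 1851239, shift -> 21
byte 3=0x2B: payload=0x2B=43, contrib = 43<<21 = 90177536; acc -> 92028775, shift -> 28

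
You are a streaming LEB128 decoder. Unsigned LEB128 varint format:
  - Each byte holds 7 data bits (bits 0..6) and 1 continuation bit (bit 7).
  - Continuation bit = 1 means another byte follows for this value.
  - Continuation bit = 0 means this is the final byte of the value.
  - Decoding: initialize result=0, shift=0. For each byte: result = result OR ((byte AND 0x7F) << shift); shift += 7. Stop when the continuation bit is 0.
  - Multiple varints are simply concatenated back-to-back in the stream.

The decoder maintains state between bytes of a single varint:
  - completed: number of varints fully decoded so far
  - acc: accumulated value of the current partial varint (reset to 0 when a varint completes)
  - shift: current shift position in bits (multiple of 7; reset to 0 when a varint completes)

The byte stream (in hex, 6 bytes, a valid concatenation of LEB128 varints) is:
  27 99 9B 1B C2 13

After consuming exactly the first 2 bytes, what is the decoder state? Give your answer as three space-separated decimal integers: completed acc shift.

byte[0]=0x27 cont=0 payload=0x27: varint #1 complete (value=39); reset -> completed=1 acc=0 shift=0
byte[1]=0x99 cont=1 payload=0x19: acc |= 25<<0 -> completed=1 acc=25 shift=7

Answer: 1 25 7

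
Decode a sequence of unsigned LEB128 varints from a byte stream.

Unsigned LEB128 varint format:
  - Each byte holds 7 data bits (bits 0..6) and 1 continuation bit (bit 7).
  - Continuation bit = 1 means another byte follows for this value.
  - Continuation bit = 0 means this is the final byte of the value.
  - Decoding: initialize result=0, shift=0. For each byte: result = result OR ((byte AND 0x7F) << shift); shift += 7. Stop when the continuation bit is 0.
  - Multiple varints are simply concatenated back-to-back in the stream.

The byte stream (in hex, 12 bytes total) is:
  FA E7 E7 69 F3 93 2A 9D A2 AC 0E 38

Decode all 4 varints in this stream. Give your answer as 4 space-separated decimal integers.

Answer: 221901818 690675 30085405 56

Derivation:
  byte[0]=0xFA cont=1 payload=0x7A=122: acc |= 122<<0 -> acc=122 shift=7
  byte[1]=0xE7 cont=1 payload=0x67=103: acc |= 103<<7 -> acc=13306 shift=14
  byte[2]=0xE7 cont=1 payload=0x67=103: acc |= 103<<14 -> acc=1700858 shift=21
  byte[3]=0x69 cont=0 payload=0x69=105: acc |= 105<<21 -> acc=221901818 shift=28 [end]
Varint 1: bytes[0:4] = FA E7 E7 69 -> value 221901818 (4 byte(s))
  byte[4]=0xF3 cont=1 payload=0x73=115: acc |= 115<<0 -> acc=115 shift=7
  byte[5]=0x93 cont=1 payload=0x13=19: acc |= 19<<7 -> acc=2547 shift=14
  byte[6]=0x2A cont=0 payload=0x2A=42: acc |= 42<<14 -> acc=690675 shift=21 [end]
Varint 2: bytes[4:7] = F3 93 2A -> value 690675 (3 byte(s))
  byte[7]=0x9D cont=1 payload=0x1D=29: acc |= 29<<0 -> acc=29 shift=7
  byte[8]=0xA2 cont=1 payload=0x22=34: acc |= 34<<7 -> acc=4381 shift=14
  byte[9]=0xAC cont=1 payload=0x2C=44: acc |= 44<<14 -> acc=725277 shift=21
  byte[10]=0x0E cont=0 payload=0x0E=14: acc |= 14<<21 -> acc=30085405 shift=28 [end]
Varint 3: bytes[7:11] = 9D A2 AC 0E -> value 30085405 (4 byte(s))
  byte[11]=0x38 cont=0 payload=0x38=56: acc |= 56<<0 -> acc=56 shift=7 [end]
Varint 4: bytes[11:12] = 38 -> value 56 (1 byte(s))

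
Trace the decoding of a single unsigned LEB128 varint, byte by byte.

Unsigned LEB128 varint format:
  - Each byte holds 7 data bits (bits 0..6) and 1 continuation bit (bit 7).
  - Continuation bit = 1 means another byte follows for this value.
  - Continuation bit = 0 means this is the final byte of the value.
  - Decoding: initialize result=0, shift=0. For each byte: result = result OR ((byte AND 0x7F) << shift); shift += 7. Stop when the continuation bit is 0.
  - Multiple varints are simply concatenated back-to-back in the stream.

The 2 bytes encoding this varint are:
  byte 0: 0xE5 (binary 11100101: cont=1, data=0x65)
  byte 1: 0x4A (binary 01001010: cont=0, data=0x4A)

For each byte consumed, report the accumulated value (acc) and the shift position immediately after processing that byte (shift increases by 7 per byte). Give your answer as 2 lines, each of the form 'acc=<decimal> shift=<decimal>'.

Answer: acc=101 shift=7
acc=9573 shift=14

Derivation:
byte 0=0xE5: payload=0x65=101, contrib = 101<<0 = 101; acc -> 101, shift -> 7
byte 1=0x4A: payload=0x4A=74, contrib = 74<<7 = 9472; acc -> 9573, shift -> 14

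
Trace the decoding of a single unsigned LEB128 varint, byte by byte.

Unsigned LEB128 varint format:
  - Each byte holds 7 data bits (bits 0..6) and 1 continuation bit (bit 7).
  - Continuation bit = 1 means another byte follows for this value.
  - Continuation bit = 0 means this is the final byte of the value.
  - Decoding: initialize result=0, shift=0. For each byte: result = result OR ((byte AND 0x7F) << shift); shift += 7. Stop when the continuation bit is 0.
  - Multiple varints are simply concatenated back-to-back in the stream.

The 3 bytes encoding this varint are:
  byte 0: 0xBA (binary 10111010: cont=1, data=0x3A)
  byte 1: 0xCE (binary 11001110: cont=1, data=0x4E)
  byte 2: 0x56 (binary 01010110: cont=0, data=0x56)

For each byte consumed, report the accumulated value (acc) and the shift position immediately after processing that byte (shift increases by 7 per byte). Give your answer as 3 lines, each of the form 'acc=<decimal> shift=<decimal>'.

byte 0=0xBA: payload=0x3A=58, contrib = 58<<0 = 58; acc -> 58, shift -> 7
byte 1=0xCE: payload=0x4E=78, contrib = 78<<7 = 9984; acc -> 10042, shift -> 14
byte 2=0x56: payload=0x56=86, contrib = 86<<14 = 1409024; acc -> 1419066, shift -> 21

Answer: acc=58 shift=7
acc=10042 shift=14
acc=1419066 shift=21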